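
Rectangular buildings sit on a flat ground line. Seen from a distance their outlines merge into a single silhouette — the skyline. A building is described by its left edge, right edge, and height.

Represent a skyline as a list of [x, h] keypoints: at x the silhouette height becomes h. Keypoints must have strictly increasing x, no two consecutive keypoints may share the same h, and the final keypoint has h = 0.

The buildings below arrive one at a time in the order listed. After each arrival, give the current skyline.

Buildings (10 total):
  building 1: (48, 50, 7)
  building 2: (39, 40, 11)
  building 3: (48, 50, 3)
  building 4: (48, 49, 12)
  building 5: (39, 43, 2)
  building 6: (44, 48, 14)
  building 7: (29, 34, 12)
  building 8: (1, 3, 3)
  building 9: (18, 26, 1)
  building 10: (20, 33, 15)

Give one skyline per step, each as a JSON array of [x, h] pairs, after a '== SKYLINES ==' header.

== SKYLINES ==
[[48,7],[50,0]]
[[39,11],[40,0],[48,7],[50,0]]
[[39,11],[40,0],[48,7],[50,0]]
[[39,11],[40,0],[48,12],[49,7],[50,0]]
[[39,11],[40,2],[43,0],[48,12],[49,7],[50,0]]
[[39,11],[40,2],[43,0],[44,14],[48,12],[49,7],[50,0]]
[[29,12],[34,0],[39,11],[40,2],[43,0],[44,14],[48,12],[49,7],[50,0]]
[[1,3],[3,0],[29,12],[34,0],[39,11],[40,2],[43,0],[44,14],[48,12],[49,7],[50,0]]
[[1,3],[3,0],[18,1],[26,0],[29,12],[34,0],[39,11],[40,2],[43,0],[44,14],[48,12],[49,7],[50,0]]
[[1,3],[3,0],[18,1],[20,15],[33,12],[34,0],[39,11],[40,2],[43,0],[44,14],[48,12],[49,7],[50,0]]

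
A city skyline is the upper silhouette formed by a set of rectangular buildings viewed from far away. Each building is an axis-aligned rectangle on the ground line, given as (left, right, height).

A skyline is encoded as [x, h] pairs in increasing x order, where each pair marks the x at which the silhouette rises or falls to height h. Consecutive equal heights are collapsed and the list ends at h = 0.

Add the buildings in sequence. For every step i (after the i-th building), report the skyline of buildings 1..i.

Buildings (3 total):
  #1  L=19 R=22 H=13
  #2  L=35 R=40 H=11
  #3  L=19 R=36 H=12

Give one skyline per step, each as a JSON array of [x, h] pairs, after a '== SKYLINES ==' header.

== SKYLINES ==
[[19,13],[22,0]]
[[19,13],[22,0],[35,11],[40,0]]
[[19,13],[22,12],[36,11],[40,0]]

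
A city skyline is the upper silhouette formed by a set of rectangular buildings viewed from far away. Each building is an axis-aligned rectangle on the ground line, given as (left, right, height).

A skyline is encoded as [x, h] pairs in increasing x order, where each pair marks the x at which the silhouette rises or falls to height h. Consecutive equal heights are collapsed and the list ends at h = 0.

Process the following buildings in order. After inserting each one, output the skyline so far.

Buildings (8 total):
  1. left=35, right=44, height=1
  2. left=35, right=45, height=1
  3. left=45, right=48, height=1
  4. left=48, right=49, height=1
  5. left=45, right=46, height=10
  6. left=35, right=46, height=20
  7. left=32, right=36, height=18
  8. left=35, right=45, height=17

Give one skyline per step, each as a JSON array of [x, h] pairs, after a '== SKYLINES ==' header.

== SKYLINES ==
[[35,1],[44,0]]
[[35,1],[45,0]]
[[35,1],[48,0]]
[[35,1],[49,0]]
[[35,1],[45,10],[46,1],[49,0]]
[[35,20],[46,1],[49,0]]
[[32,18],[35,20],[46,1],[49,0]]
[[32,18],[35,20],[46,1],[49,0]]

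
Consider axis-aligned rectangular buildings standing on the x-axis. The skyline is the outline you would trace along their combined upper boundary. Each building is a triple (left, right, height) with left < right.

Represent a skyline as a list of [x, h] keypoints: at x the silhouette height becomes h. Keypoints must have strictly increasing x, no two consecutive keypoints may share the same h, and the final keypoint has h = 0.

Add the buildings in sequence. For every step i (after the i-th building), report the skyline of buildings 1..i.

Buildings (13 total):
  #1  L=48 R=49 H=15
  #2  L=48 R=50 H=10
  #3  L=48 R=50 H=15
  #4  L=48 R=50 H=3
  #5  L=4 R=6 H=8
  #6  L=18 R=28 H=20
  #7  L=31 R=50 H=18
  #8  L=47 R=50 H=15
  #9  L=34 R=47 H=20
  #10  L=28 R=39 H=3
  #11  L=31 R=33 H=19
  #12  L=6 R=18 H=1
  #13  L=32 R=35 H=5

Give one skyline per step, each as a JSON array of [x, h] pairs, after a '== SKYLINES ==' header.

== SKYLINES ==
[[48,15],[49,0]]
[[48,15],[49,10],[50,0]]
[[48,15],[50,0]]
[[48,15],[50,0]]
[[4,8],[6,0],[48,15],[50,0]]
[[4,8],[6,0],[18,20],[28,0],[48,15],[50,0]]
[[4,8],[6,0],[18,20],[28,0],[31,18],[50,0]]
[[4,8],[6,0],[18,20],[28,0],[31,18],[50,0]]
[[4,8],[6,0],[18,20],[28,0],[31,18],[34,20],[47,18],[50,0]]
[[4,8],[6,0],[18,20],[28,3],[31,18],[34,20],[47,18],[50,0]]
[[4,8],[6,0],[18,20],[28,3],[31,19],[33,18],[34,20],[47,18],[50,0]]
[[4,8],[6,1],[18,20],[28,3],[31,19],[33,18],[34,20],[47,18],[50,0]]
[[4,8],[6,1],[18,20],[28,3],[31,19],[33,18],[34,20],[47,18],[50,0]]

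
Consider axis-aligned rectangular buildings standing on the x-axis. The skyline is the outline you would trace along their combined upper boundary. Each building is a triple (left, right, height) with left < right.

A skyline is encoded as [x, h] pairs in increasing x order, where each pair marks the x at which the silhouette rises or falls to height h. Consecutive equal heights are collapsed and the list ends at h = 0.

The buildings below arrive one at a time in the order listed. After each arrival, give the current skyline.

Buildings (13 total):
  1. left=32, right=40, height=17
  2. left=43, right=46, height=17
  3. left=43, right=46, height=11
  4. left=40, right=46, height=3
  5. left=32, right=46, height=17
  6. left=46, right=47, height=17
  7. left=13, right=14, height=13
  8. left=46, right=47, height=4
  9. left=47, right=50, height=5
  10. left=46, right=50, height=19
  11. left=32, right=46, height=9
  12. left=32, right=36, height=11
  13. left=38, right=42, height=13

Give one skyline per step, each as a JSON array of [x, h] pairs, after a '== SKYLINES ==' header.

== SKYLINES ==
[[32,17],[40,0]]
[[32,17],[40,0],[43,17],[46,0]]
[[32,17],[40,0],[43,17],[46,0]]
[[32,17],[40,3],[43,17],[46,0]]
[[32,17],[46,0]]
[[32,17],[47,0]]
[[13,13],[14,0],[32,17],[47,0]]
[[13,13],[14,0],[32,17],[47,0]]
[[13,13],[14,0],[32,17],[47,5],[50,0]]
[[13,13],[14,0],[32,17],[46,19],[50,0]]
[[13,13],[14,0],[32,17],[46,19],[50,0]]
[[13,13],[14,0],[32,17],[46,19],[50,0]]
[[13,13],[14,0],[32,17],[46,19],[50,0]]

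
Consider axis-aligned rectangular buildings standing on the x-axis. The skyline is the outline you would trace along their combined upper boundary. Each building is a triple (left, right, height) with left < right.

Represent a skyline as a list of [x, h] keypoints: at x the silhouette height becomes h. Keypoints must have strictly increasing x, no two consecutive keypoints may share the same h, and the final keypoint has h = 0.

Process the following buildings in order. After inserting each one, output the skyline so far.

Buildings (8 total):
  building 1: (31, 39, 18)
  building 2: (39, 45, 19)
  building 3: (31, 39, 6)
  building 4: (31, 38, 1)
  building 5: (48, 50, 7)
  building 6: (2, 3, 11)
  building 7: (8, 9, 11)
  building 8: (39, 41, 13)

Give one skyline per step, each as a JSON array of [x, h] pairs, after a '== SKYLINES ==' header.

== SKYLINES ==
[[31,18],[39,0]]
[[31,18],[39,19],[45,0]]
[[31,18],[39,19],[45,0]]
[[31,18],[39,19],[45,0]]
[[31,18],[39,19],[45,0],[48,7],[50,0]]
[[2,11],[3,0],[31,18],[39,19],[45,0],[48,7],[50,0]]
[[2,11],[3,0],[8,11],[9,0],[31,18],[39,19],[45,0],[48,7],[50,0]]
[[2,11],[3,0],[8,11],[9,0],[31,18],[39,19],[45,0],[48,7],[50,0]]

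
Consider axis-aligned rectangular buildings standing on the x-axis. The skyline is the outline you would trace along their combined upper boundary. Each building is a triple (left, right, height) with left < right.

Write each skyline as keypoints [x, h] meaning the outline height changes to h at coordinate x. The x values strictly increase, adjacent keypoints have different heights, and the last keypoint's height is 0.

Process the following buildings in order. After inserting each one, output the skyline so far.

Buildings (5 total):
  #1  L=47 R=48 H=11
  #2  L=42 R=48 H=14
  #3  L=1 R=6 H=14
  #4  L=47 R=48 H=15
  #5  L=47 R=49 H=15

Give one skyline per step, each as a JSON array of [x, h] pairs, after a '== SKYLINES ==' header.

== SKYLINES ==
[[47,11],[48,0]]
[[42,14],[48,0]]
[[1,14],[6,0],[42,14],[48,0]]
[[1,14],[6,0],[42,14],[47,15],[48,0]]
[[1,14],[6,0],[42,14],[47,15],[49,0]]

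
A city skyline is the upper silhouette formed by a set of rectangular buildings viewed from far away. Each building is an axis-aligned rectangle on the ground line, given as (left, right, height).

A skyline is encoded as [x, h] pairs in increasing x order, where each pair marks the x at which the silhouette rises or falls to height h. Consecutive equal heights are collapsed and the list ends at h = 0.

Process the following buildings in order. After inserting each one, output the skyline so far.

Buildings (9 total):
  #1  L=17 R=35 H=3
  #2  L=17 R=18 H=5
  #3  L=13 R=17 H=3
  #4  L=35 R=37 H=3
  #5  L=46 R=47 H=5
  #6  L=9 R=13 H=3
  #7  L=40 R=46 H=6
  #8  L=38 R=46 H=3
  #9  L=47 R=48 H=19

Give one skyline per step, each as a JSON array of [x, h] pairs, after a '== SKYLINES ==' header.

== SKYLINES ==
[[17,3],[35,0]]
[[17,5],[18,3],[35,0]]
[[13,3],[17,5],[18,3],[35,0]]
[[13,3],[17,5],[18,3],[37,0]]
[[13,3],[17,5],[18,3],[37,0],[46,5],[47,0]]
[[9,3],[17,5],[18,3],[37,0],[46,5],[47,0]]
[[9,3],[17,5],[18,3],[37,0],[40,6],[46,5],[47,0]]
[[9,3],[17,5],[18,3],[37,0],[38,3],[40,6],[46,5],[47,0]]
[[9,3],[17,5],[18,3],[37,0],[38,3],[40,6],[46,5],[47,19],[48,0]]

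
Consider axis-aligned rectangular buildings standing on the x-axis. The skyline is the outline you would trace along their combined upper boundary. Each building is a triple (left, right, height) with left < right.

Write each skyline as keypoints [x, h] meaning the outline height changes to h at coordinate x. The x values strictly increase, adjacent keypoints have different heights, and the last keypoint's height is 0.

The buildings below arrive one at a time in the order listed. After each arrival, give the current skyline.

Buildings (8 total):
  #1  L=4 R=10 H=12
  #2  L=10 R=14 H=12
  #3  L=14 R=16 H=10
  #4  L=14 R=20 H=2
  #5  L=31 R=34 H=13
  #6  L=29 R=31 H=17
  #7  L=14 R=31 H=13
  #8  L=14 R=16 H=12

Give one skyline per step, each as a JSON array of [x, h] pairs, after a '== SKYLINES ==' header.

== SKYLINES ==
[[4,12],[10,0]]
[[4,12],[14,0]]
[[4,12],[14,10],[16,0]]
[[4,12],[14,10],[16,2],[20,0]]
[[4,12],[14,10],[16,2],[20,0],[31,13],[34,0]]
[[4,12],[14,10],[16,2],[20,0],[29,17],[31,13],[34,0]]
[[4,12],[14,13],[29,17],[31,13],[34,0]]
[[4,12],[14,13],[29,17],[31,13],[34,0]]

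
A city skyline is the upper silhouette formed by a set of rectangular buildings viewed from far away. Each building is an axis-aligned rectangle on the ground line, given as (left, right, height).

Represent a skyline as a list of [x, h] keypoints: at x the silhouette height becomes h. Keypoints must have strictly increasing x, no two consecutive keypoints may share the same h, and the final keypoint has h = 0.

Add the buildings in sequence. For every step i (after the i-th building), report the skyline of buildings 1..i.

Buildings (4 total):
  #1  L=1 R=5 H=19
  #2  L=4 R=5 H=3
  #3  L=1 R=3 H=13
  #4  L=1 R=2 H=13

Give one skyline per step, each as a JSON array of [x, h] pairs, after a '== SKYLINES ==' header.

== SKYLINES ==
[[1,19],[5,0]]
[[1,19],[5,0]]
[[1,19],[5,0]]
[[1,19],[5,0]]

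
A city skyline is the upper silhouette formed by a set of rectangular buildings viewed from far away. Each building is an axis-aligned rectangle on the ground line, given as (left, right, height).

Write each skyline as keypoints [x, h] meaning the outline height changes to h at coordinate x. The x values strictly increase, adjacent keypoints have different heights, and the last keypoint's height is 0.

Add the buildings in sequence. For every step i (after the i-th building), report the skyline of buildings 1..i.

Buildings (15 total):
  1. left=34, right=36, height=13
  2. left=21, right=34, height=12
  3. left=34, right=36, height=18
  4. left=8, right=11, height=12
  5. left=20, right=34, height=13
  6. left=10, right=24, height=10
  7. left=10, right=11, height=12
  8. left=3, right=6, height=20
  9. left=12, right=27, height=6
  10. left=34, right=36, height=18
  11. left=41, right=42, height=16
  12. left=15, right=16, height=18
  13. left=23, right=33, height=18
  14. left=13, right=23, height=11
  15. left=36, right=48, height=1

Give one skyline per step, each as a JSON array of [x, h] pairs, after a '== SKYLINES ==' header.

== SKYLINES ==
[[34,13],[36,0]]
[[21,12],[34,13],[36,0]]
[[21,12],[34,18],[36,0]]
[[8,12],[11,0],[21,12],[34,18],[36,0]]
[[8,12],[11,0],[20,13],[34,18],[36,0]]
[[8,12],[11,10],[20,13],[34,18],[36,0]]
[[8,12],[11,10],[20,13],[34,18],[36,0]]
[[3,20],[6,0],[8,12],[11,10],[20,13],[34,18],[36,0]]
[[3,20],[6,0],[8,12],[11,10],[20,13],[34,18],[36,0]]
[[3,20],[6,0],[8,12],[11,10],[20,13],[34,18],[36,0]]
[[3,20],[6,0],[8,12],[11,10],[20,13],[34,18],[36,0],[41,16],[42,0]]
[[3,20],[6,0],[8,12],[11,10],[15,18],[16,10],[20,13],[34,18],[36,0],[41,16],[42,0]]
[[3,20],[6,0],[8,12],[11,10],[15,18],[16,10],[20,13],[23,18],[33,13],[34,18],[36,0],[41,16],[42,0]]
[[3,20],[6,0],[8,12],[11,10],[13,11],[15,18],[16,11],[20,13],[23,18],[33,13],[34,18],[36,0],[41,16],[42,0]]
[[3,20],[6,0],[8,12],[11,10],[13,11],[15,18],[16,11],[20,13],[23,18],[33,13],[34,18],[36,1],[41,16],[42,1],[48,0]]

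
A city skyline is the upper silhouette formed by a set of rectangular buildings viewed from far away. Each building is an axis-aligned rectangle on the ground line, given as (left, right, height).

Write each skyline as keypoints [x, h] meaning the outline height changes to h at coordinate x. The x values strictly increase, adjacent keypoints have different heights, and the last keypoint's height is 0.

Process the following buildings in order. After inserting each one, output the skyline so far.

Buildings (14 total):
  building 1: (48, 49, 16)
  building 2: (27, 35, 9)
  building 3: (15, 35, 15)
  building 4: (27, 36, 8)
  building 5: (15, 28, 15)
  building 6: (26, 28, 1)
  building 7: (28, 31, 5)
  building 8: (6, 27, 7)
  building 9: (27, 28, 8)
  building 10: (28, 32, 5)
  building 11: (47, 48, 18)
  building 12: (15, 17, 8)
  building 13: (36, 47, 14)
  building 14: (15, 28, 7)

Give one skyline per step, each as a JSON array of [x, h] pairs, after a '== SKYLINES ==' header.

== SKYLINES ==
[[48,16],[49,0]]
[[27,9],[35,0],[48,16],[49,0]]
[[15,15],[35,0],[48,16],[49,0]]
[[15,15],[35,8],[36,0],[48,16],[49,0]]
[[15,15],[35,8],[36,0],[48,16],[49,0]]
[[15,15],[35,8],[36,0],[48,16],[49,0]]
[[15,15],[35,8],[36,0],[48,16],[49,0]]
[[6,7],[15,15],[35,8],[36,0],[48,16],[49,0]]
[[6,7],[15,15],[35,8],[36,0],[48,16],[49,0]]
[[6,7],[15,15],[35,8],[36,0],[48,16],[49,0]]
[[6,7],[15,15],[35,8],[36,0],[47,18],[48,16],[49,0]]
[[6,7],[15,15],[35,8],[36,0],[47,18],[48,16],[49,0]]
[[6,7],[15,15],[35,8],[36,14],[47,18],[48,16],[49,0]]
[[6,7],[15,15],[35,8],[36,14],[47,18],[48,16],[49,0]]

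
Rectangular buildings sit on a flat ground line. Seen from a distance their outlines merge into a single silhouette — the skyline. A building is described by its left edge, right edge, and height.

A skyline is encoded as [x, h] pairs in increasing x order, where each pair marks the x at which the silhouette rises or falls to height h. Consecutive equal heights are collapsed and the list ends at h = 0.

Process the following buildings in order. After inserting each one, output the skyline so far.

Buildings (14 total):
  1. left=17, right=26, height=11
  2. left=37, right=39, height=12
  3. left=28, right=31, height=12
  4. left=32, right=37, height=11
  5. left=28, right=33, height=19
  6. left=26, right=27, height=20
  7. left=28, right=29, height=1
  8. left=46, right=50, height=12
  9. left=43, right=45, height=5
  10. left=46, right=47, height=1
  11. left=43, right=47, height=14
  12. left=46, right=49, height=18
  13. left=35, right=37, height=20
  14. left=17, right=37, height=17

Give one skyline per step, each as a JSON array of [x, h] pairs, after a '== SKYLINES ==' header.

== SKYLINES ==
[[17,11],[26,0]]
[[17,11],[26,0],[37,12],[39,0]]
[[17,11],[26,0],[28,12],[31,0],[37,12],[39,0]]
[[17,11],[26,0],[28,12],[31,0],[32,11],[37,12],[39,0]]
[[17,11],[26,0],[28,19],[33,11],[37,12],[39,0]]
[[17,11],[26,20],[27,0],[28,19],[33,11],[37,12],[39,0]]
[[17,11],[26,20],[27,0],[28,19],[33,11],[37,12],[39,0]]
[[17,11],[26,20],[27,0],[28,19],[33,11],[37,12],[39,0],[46,12],[50,0]]
[[17,11],[26,20],[27,0],[28,19],[33,11],[37,12],[39,0],[43,5],[45,0],[46,12],[50,0]]
[[17,11],[26,20],[27,0],[28,19],[33,11],[37,12],[39,0],[43,5],[45,0],[46,12],[50,0]]
[[17,11],[26,20],[27,0],[28,19],[33,11],[37,12],[39,0],[43,14],[47,12],[50,0]]
[[17,11],[26,20],[27,0],[28,19],[33,11],[37,12],[39,0],[43,14],[46,18],[49,12],[50,0]]
[[17,11],[26,20],[27,0],[28,19],[33,11],[35,20],[37,12],[39,0],[43,14],[46,18],[49,12],[50,0]]
[[17,17],[26,20],[27,17],[28,19],[33,17],[35,20],[37,12],[39,0],[43,14],[46,18],[49,12],[50,0]]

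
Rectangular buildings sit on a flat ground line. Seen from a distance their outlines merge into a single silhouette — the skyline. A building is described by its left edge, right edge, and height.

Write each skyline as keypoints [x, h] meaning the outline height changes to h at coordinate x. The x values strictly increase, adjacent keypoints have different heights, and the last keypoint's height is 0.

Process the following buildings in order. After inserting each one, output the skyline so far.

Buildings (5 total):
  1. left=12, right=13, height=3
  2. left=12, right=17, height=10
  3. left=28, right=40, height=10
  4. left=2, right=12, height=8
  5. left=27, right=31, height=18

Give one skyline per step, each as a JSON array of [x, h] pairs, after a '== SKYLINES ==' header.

== SKYLINES ==
[[12,3],[13,0]]
[[12,10],[17,0]]
[[12,10],[17,0],[28,10],[40,0]]
[[2,8],[12,10],[17,0],[28,10],[40,0]]
[[2,8],[12,10],[17,0],[27,18],[31,10],[40,0]]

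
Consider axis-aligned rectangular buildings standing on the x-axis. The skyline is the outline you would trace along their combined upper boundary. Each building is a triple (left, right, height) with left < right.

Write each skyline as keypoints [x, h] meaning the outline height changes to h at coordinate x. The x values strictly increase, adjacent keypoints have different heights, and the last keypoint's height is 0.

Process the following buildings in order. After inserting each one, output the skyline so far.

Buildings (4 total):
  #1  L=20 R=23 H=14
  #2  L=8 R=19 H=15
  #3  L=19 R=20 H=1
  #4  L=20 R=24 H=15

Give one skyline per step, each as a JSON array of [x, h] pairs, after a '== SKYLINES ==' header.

== SKYLINES ==
[[20,14],[23,0]]
[[8,15],[19,0],[20,14],[23,0]]
[[8,15],[19,1],[20,14],[23,0]]
[[8,15],[19,1],[20,15],[24,0]]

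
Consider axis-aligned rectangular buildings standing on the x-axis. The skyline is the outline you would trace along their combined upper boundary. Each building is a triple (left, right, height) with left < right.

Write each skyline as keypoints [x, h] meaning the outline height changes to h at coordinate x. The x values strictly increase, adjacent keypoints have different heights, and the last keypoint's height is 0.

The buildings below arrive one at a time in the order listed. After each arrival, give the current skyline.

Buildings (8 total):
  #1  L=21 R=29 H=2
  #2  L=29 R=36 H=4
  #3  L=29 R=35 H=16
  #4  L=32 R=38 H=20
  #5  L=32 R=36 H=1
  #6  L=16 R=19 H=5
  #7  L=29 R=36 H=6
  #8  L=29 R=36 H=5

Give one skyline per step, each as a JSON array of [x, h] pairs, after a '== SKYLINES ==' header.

== SKYLINES ==
[[21,2],[29,0]]
[[21,2],[29,4],[36,0]]
[[21,2],[29,16],[35,4],[36,0]]
[[21,2],[29,16],[32,20],[38,0]]
[[21,2],[29,16],[32,20],[38,0]]
[[16,5],[19,0],[21,2],[29,16],[32,20],[38,0]]
[[16,5],[19,0],[21,2],[29,16],[32,20],[38,0]]
[[16,5],[19,0],[21,2],[29,16],[32,20],[38,0]]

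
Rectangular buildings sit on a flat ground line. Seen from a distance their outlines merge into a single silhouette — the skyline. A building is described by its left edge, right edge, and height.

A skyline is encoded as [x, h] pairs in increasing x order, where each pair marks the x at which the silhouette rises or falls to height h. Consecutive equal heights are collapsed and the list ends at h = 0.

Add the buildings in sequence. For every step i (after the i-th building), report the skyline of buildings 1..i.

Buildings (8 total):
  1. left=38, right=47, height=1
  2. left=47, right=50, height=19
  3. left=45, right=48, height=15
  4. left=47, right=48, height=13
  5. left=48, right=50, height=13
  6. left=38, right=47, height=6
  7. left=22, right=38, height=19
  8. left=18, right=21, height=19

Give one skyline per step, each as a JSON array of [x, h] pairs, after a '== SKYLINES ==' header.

== SKYLINES ==
[[38,1],[47,0]]
[[38,1],[47,19],[50,0]]
[[38,1],[45,15],[47,19],[50,0]]
[[38,1],[45,15],[47,19],[50,0]]
[[38,1],[45,15],[47,19],[50,0]]
[[38,6],[45,15],[47,19],[50,0]]
[[22,19],[38,6],[45,15],[47,19],[50,0]]
[[18,19],[21,0],[22,19],[38,6],[45,15],[47,19],[50,0]]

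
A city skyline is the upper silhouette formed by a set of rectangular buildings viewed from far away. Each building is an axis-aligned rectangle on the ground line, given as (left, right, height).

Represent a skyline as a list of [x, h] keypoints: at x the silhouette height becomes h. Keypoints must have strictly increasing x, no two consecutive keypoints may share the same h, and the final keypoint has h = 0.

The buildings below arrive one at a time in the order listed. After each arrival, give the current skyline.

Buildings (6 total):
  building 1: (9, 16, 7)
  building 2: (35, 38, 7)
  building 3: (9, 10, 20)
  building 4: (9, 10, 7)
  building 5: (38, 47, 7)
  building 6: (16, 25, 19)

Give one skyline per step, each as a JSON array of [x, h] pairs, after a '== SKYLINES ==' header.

== SKYLINES ==
[[9,7],[16,0]]
[[9,7],[16,0],[35,7],[38,0]]
[[9,20],[10,7],[16,0],[35,7],[38,0]]
[[9,20],[10,7],[16,0],[35,7],[38,0]]
[[9,20],[10,7],[16,0],[35,7],[47,0]]
[[9,20],[10,7],[16,19],[25,0],[35,7],[47,0]]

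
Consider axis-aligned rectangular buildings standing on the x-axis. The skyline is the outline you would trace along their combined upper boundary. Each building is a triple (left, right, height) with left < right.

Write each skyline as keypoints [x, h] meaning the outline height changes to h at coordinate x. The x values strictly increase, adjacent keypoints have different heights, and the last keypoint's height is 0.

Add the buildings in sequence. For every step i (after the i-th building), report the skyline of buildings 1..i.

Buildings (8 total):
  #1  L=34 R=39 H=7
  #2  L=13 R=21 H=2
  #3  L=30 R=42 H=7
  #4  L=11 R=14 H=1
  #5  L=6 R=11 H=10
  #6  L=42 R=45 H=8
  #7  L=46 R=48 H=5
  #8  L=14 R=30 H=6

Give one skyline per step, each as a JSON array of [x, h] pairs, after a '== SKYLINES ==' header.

== SKYLINES ==
[[34,7],[39,0]]
[[13,2],[21,0],[34,7],[39,0]]
[[13,2],[21,0],[30,7],[42,0]]
[[11,1],[13,2],[21,0],[30,7],[42,0]]
[[6,10],[11,1],[13,2],[21,0],[30,7],[42,0]]
[[6,10],[11,1],[13,2],[21,0],[30,7],[42,8],[45,0]]
[[6,10],[11,1],[13,2],[21,0],[30,7],[42,8],[45,0],[46,5],[48,0]]
[[6,10],[11,1],[13,2],[14,6],[30,7],[42,8],[45,0],[46,5],[48,0]]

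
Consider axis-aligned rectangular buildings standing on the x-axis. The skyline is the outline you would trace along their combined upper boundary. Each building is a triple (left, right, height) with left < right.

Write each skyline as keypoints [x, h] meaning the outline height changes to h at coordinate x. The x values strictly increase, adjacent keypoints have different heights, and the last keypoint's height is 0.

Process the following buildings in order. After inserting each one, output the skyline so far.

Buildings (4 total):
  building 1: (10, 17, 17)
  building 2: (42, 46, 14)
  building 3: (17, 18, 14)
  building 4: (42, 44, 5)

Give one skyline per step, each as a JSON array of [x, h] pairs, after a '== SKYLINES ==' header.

== SKYLINES ==
[[10,17],[17,0]]
[[10,17],[17,0],[42,14],[46,0]]
[[10,17],[17,14],[18,0],[42,14],[46,0]]
[[10,17],[17,14],[18,0],[42,14],[46,0]]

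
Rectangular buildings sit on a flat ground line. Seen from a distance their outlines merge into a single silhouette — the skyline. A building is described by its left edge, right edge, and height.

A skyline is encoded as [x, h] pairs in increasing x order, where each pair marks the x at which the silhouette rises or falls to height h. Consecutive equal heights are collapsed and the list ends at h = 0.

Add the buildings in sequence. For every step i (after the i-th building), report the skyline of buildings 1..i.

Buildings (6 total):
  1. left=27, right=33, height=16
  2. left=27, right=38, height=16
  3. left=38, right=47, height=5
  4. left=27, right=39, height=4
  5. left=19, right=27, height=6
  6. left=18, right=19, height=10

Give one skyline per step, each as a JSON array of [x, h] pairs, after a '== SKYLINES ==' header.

== SKYLINES ==
[[27,16],[33,0]]
[[27,16],[38,0]]
[[27,16],[38,5],[47,0]]
[[27,16],[38,5],[47,0]]
[[19,6],[27,16],[38,5],[47,0]]
[[18,10],[19,6],[27,16],[38,5],[47,0]]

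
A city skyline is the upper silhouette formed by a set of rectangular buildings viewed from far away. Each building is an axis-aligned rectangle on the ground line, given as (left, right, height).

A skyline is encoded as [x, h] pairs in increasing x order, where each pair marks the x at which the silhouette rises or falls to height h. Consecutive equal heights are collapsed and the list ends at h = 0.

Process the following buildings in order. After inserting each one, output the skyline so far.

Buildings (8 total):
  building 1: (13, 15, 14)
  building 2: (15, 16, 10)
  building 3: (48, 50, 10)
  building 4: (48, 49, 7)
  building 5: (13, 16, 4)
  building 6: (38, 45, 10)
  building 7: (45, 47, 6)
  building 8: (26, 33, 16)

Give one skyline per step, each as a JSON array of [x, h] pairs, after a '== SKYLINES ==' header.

== SKYLINES ==
[[13,14],[15,0]]
[[13,14],[15,10],[16,0]]
[[13,14],[15,10],[16,0],[48,10],[50,0]]
[[13,14],[15,10],[16,0],[48,10],[50,0]]
[[13,14],[15,10],[16,0],[48,10],[50,0]]
[[13,14],[15,10],[16,0],[38,10],[45,0],[48,10],[50,0]]
[[13,14],[15,10],[16,0],[38,10],[45,6],[47,0],[48,10],[50,0]]
[[13,14],[15,10],[16,0],[26,16],[33,0],[38,10],[45,6],[47,0],[48,10],[50,0]]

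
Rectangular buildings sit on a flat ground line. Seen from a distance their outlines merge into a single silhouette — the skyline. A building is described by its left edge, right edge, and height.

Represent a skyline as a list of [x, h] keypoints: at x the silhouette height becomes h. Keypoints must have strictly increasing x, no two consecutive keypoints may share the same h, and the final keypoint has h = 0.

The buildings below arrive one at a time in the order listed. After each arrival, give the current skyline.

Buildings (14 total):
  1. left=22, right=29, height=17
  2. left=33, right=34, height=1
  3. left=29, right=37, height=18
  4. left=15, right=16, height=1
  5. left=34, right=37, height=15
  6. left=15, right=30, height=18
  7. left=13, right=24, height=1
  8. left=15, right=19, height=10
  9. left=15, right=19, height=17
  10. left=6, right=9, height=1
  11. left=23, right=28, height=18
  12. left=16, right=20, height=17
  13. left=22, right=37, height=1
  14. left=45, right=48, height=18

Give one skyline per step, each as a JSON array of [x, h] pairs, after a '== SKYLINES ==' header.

== SKYLINES ==
[[22,17],[29,0]]
[[22,17],[29,0],[33,1],[34,0]]
[[22,17],[29,18],[37,0]]
[[15,1],[16,0],[22,17],[29,18],[37,0]]
[[15,1],[16,0],[22,17],[29,18],[37,0]]
[[15,18],[37,0]]
[[13,1],[15,18],[37,0]]
[[13,1],[15,18],[37,0]]
[[13,1],[15,18],[37,0]]
[[6,1],[9,0],[13,1],[15,18],[37,0]]
[[6,1],[9,0],[13,1],[15,18],[37,0]]
[[6,1],[9,0],[13,1],[15,18],[37,0]]
[[6,1],[9,0],[13,1],[15,18],[37,0]]
[[6,1],[9,0],[13,1],[15,18],[37,0],[45,18],[48,0]]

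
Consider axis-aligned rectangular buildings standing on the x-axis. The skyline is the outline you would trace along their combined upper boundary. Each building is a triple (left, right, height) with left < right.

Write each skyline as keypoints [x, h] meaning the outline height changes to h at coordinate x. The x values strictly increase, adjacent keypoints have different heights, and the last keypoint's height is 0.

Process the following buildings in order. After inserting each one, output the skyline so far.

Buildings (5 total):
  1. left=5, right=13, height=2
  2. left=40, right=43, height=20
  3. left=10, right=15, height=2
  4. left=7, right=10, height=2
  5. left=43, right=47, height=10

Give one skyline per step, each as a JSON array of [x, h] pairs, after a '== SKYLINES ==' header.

== SKYLINES ==
[[5,2],[13,0]]
[[5,2],[13,0],[40,20],[43,0]]
[[5,2],[15,0],[40,20],[43,0]]
[[5,2],[15,0],[40,20],[43,0]]
[[5,2],[15,0],[40,20],[43,10],[47,0]]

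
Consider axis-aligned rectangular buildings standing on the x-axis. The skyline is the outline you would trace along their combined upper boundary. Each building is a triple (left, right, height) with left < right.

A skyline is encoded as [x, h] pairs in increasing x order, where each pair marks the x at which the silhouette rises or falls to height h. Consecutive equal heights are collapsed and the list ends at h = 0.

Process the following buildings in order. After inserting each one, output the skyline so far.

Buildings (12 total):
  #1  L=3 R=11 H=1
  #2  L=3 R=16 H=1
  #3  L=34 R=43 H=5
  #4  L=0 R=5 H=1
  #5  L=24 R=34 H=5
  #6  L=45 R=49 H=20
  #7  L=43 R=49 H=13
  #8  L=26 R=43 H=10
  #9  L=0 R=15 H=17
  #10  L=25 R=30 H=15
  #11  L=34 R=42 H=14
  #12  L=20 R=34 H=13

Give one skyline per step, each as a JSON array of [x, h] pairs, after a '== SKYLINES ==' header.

== SKYLINES ==
[[3,1],[11,0]]
[[3,1],[16,0]]
[[3,1],[16,0],[34,5],[43,0]]
[[0,1],[16,0],[34,5],[43,0]]
[[0,1],[16,0],[24,5],[43,0]]
[[0,1],[16,0],[24,5],[43,0],[45,20],[49,0]]
[[0,1],[16,0],[24,5],[43,13],[45,20],[49,0]]
[[0,1],[16,0],[24,5],[26,10],[43,13],[45,20],[49,0]]
[[0,17],[15,1],[16,0],[24,5],[26,10],[43,13],[45,20],[49,0]]
[[0,17],[15,1],[16,0],[24,5],[25,15],[30,10],[43,13],[45,20],[49,0]]
[[0,17],[15,1],[16,0],[24,5],[25,15],[30,10],[34,14],[42,10],[43,13],[45,20],[49,0]]
[[0,17],[15,1],[16,0],[20,13],[25,15],[30,13],[34,14],[42,10],[43,13],[45,20],[49,0]]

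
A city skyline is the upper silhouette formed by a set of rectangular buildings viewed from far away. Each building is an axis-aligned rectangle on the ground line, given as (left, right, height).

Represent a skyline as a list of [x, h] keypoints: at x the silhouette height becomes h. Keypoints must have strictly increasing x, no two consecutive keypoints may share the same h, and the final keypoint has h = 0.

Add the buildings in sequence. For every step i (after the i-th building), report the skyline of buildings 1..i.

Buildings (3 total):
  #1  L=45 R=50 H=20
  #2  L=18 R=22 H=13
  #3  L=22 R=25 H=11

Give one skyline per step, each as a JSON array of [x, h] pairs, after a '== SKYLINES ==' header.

== SKYLINES ==
[[45,20],[50,0]]
[[18,13],[22,0],[45,20],[50,0]]
[[18,13],[22,11],[25,0],[45,20],[50,0]]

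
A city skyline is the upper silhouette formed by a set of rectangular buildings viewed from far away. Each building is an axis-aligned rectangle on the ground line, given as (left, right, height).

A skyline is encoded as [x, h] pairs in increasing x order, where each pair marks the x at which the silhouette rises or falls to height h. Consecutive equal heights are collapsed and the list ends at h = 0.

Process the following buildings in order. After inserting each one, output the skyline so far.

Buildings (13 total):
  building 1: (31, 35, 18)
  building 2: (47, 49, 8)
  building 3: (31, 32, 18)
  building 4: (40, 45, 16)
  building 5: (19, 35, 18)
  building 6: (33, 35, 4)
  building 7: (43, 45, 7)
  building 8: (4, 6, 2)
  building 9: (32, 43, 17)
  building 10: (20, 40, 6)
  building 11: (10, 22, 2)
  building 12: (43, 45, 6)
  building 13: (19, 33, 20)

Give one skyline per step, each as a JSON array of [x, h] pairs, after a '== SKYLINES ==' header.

== SKYLINES ==
[[31,18],[35,0]]
[[31,18],[35,0],[47,8],[49,0]]
[[31,18],[35,0],[47,8],[49,0]]
[[31,18],[35,0],[40,16],[45,0],[47,8],[49,0]]
[[19,18],[35,0],[40,16],[45,0],[47,8],[49,0]]
[[19,18],[35,0],[40,16],[45,0],[47,8],[49,0]]
[[19,18],[35,0],[40,16],[45,0],[47,8],[49,0]]
[[4,2],[6,0],[19,18],[35,0],[40,16],[45,0],[47,8],[49,0]]
[[4,2],[6,0],[19,18],[35,17],[43,16],[45,0],[47,8],[49,0]]
[[4,2],[6,0],[19,18],[35,17],[43,16],[45,0],[47,8],[49,0]]
[[4,2],[6,0],[10,2],[19,18],[35,17],[43,16],[45,0],[47,8],[49,0]]
[[4,2],[6,0],[10,2],[19,18],[35,17],[43,16],[45,0],[47,8],[49,0]]
[[4,2],[6,0],[10,2],[19,20],[33,18],[35,17],[43,16],[45,0],[47,8],[49,0]]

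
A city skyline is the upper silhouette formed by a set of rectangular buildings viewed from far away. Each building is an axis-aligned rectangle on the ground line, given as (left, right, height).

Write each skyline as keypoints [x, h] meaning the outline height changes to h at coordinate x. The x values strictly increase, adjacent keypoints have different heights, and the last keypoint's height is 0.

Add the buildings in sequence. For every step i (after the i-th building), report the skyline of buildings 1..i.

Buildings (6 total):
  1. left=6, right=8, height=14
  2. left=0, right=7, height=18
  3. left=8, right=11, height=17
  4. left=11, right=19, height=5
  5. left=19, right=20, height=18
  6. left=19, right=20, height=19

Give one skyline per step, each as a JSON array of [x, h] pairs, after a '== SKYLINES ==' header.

== SKYLINES ==
[[6,14],[8,0]]
[[0,18],[7,14],[8,0]]
[[0,18],[7,14],[8,17],[11,0]]
[[0,18],[7,14],[8,17],[11,5],[19,0]]
[[0,18],[7,14],[8,17],[11,5],[19,18],[20,0]]
[[0,18],[7,14],[8,17],[11,5],[19,19],[20,0]]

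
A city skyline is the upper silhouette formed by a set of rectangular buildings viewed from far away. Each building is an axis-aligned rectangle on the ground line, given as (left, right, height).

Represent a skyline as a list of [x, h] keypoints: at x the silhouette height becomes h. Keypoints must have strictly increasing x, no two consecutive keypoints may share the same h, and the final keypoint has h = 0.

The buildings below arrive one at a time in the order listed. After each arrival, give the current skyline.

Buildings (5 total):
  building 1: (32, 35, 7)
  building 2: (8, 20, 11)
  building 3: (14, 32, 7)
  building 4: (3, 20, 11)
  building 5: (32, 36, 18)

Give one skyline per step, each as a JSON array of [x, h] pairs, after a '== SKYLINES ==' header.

== SKYLINES ==
[[32,7],[35,0]]
[[8,11],[20,0],[32,7],[35,0]]
[[8,11],[20,7],[35,0]]
[[3,11],[20,7],[35,0]]
[[3,11],[20,7],[32,18],[36,0]]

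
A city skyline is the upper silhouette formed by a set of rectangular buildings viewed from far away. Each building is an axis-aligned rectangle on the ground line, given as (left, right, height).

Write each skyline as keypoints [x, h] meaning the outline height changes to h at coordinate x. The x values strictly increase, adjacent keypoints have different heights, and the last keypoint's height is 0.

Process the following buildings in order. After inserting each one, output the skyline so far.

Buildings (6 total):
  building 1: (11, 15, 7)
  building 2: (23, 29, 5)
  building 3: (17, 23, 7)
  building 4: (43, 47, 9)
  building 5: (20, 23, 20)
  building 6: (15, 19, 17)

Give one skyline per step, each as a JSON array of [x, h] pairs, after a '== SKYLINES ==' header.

== SKYLINES ==
[[11,7],[15,0]]
[[11,7],[15,0],[23,5],[29,0]]
[[11,7],[15,0],[17,7],[23,5],[29,0]]
[[11,7],[15,0],[17,7],[23,5],[29,0],[43,9],[47,0]]
[[11,7],[15,0],[17,7],[20,20],[23,5],[29,0],[43,9],[47,0]]
[[11,7],[15,17],[19,7],[20,20],[23,5],[29,0],[43,9],[47,0]]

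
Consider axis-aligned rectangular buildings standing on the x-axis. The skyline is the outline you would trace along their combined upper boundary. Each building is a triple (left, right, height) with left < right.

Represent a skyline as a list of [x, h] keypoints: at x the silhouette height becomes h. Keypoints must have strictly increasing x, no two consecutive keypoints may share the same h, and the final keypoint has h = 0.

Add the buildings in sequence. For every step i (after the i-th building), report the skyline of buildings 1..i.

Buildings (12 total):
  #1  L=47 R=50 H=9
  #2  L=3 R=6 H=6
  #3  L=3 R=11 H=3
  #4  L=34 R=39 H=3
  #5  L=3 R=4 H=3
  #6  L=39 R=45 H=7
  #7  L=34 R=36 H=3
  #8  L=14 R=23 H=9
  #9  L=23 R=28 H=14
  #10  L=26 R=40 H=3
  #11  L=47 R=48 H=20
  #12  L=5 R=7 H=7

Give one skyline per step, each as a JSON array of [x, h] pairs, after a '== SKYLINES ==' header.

== SKYLINES ==
[[47,9],[50,0]]
[[3,6],[6,0],[47,9],[50,0]]
[[3,6],[6,3],[11,0],[47,9],[50,0]]
[[3,6],[6,3],[11,0],[34,3],[39,0],[47,9],[50,0]]
[[3,6],[6,3],[11,0],[34,3],[39,0],[47,9],[50,0]]
[[3,6],[6,3],[11,0],[34,3],[39,7],[45,0],[47,9],[50,0]]
[[3,6],[6,3],[11,0],[34,3],[39,7],[45,0],[47,9],[50,0]]
[[3,6],[6,3],[11,0],[14,9],[23,0],[34,3],[39,7],[45,0],[47,9],[50,0]]
[[3,6],[6,3],[11,0],[14,9],[23,14],[28,0],[34,3],[39,7],[45,0],[47,9],[50,0]]
[[3,6],[6,3],[11,0],[14,9],[23,14],[28,3],[39,7],[45,0],[47,9],[50,0]]
[[3,6],[6,3],[11,0],[14,9],[23,14],[28,3],[39,7],[45,0],[47,20],[48,9],[50,0]]
[[3,6],[5,7],[7,3],[11,0],[14,9],[23,14],[28,3],[39,7],[45,0],[47,20],[48,9],[50,0]]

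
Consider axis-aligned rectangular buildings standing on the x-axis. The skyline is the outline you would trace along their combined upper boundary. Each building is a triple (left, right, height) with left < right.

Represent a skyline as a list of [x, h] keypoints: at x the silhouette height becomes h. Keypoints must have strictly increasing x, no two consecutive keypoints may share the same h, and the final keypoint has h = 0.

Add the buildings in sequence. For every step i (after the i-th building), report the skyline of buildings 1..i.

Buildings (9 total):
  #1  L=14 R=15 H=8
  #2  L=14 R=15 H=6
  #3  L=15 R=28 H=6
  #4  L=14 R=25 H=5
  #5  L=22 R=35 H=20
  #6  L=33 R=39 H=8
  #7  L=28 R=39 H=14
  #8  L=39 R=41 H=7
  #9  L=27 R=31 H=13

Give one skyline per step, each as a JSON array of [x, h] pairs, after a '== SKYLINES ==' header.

== SKYLINES ==
[[14,8],[15,0]]
[[14,8],[15,0]]
[[14,8],[15,6],[28,0]]
[[14,8],[15,6],[28,0]]
[[14,8],[15,6],[22,20],[35,0]]
[[14,8],[15,6],[22,20],[35,8],[39,0]]
[[14,8],[15,6],[22,20],[35,14],[39,0]]
[[14,8],[15,6],[22,20],[35,14],[39,7],[41,0]]
[[14,8],[15,6],[22,20],[35,14],[39,7],[41,0]]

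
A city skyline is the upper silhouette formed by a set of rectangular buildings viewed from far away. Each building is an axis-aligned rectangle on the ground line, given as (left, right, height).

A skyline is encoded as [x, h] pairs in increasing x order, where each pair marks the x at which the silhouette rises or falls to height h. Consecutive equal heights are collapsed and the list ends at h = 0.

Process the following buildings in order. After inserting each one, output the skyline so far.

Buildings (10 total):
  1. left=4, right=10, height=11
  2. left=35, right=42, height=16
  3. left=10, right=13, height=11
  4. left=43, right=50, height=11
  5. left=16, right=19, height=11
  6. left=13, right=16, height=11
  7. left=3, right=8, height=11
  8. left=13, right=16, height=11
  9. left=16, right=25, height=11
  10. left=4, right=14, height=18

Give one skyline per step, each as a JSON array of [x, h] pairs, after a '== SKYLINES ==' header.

== SKYLINES ==
[[4,11],[10,0]]
[[4,11],[10,0],[35,16],[42,0]]
[[4,11],[13,0],[35,16],[42,0]]
[[4,11],[13,0],[35,16],[42,0],[43,11],[50,0]]
[[4,11],[13,0],[16,11],[19,0],[35,16],[42,0],[43,11],[50,0]]
[[4,11],[19,0],[35,16],[42,0],[43,11],[50,0]]
[[3,11],[19,0],[35,16],[42,0],[43,11],[50,0]]
[[3,11],[19,0],[35,16],[42,0],[43,11],[50,0]]
[[3,11],[25,0],[35,16],[42,0],[43,11],[50,0]]
[[3,11],[4,18],[14,11],[25,0],[35,16],[42,0],[43,11],[50,0]]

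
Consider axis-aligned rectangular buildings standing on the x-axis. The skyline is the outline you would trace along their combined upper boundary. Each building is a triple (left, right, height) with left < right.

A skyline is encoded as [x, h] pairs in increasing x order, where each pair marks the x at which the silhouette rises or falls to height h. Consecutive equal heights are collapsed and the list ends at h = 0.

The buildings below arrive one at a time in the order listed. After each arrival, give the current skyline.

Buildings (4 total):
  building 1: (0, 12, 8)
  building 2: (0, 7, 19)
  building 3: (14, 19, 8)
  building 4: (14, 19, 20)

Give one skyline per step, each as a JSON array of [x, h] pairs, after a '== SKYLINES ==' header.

== SKYLINES ==
[[0,8],[12,0]]
[[0,19],[7,8],[12,0]]
[[0,19],[7,8],[12,0],[14,8],[19,0]]
[[0,19],[7,8],[12,0],[14,20],[19,0]]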